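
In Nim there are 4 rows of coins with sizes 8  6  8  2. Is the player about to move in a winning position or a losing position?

Winning position

Compute the nim-sum pairwise:
8 XOR 6 = 14
14 XOR 8 = 6
6 XOR 2 = 4
The nim-sum is 4 ≠ 0, so this is an N-position: the player to move can win.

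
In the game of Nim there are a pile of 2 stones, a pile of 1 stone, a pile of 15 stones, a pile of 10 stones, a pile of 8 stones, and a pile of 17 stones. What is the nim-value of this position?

Bitwise XOR of the heap sizes:
  00010  (2)
  00001  (1)
  01111  (15)
  01010  (10)
  01000  (8)
  10001  (17)
  -----
  11111  (31)

31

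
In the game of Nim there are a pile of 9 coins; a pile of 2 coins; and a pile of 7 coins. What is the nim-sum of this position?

Compute the nim-sum pairwise:
9 XOR 2 = 11
11 XOR 7 = 12

12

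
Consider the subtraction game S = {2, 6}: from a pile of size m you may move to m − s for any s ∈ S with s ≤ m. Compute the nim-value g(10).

1

Grundy values for subtraction set {2, 6}:
k:     0  1  2  3  4  5  6  7  8  9 10
g(k):  0  0  1  1  0  0  1  1  0  0  1
So g(10) = 1.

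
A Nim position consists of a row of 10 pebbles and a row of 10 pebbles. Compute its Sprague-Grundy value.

Write each in binary and XOR column by column:
  1010  (10)
  1010  (10)
  ----
  0000  (0)

0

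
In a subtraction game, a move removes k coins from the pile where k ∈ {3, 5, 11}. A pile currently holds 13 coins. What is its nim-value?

Compute g(0), g(1), … for moves {3, 5, 11}:
g(0) = mex{} = 0
g(1) = mex{} = 0
g(2) = mex{} = 0
g(3) = mex{0} = 1
g(4) = mex{0} = 1
g(5) = mex{0} = 1
g(6) = mex{0,1} = 2
g(7) = mex{0,1} = 2
g(8) = mex{1} = 0
g(9) = mex{1,2} = 0
g(10) = mex{1,2} = 0
g(11) = mex{0,2} = 1
g(12) = mex{0,2} = 1
g(13) = mex{0} = 1
So g(13) = 1.

1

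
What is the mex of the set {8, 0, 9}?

0 is in the set but 1 is not, so the mex is 1.

1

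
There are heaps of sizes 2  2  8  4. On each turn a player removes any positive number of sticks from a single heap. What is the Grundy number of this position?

Compute the nim-sum pairwise:
2 XOR 2 = 0
0 XOR 8 = 8
8 XOR 4 = 12

12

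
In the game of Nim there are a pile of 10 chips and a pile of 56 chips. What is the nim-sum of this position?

Write each in binary and XOR column by column:
  001010  (10)
  111000  (56)
  ------
  110010  (50)

50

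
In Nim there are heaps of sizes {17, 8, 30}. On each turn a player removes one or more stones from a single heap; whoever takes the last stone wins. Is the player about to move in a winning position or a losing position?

Compute the nim-sum pairwise:
17 ^ 8 = 25
25 ^ 30 = 7
The nim-sum is 7 ≠ 0, so this is an N-position: the player to move can win.

Winning position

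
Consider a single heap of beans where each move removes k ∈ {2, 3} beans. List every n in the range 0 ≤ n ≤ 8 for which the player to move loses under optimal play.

0, 1, 5, 6

Build the Grundy sequence with g(k) = mex{g(k−s) : s ∈ {2, 3}, s ≤ k}:
g(0) = mex{} = 0
g(1) = mex{} = 0
g(2) = mex{0} = 1
g(3) = mex{0} = 1
g(4) = mex{0,1} = 2
g(5) = mex{1} = 0
g(6) = mex{1,2} = 0
g(7) = mex{0,2} = 1
g(8) = mex{0} = 1
The P-positions (g = 0) in 0..8 are 0, 1, 5, 6.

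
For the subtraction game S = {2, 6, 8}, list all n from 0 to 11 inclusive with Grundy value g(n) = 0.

0, 1, 4, 5

Grundy values for subtraction set {2, 6, 8}:
k:     0  1  2  3  4  5  6  7  8  9 10 11
g(k):  0  0  1  1  0  0  1  1  2  2  3  3
The P-positions (g = 0) in 0..11 are 0, 1, 4, 5.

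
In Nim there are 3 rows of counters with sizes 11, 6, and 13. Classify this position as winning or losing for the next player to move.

Losing position

Compute the nim-sum pairwise:
11 ^ 6 = 13
13 ^ 13 = 0
The nim-sum is 0, so this is a P-position: the player to move is in a losing position under optimal play.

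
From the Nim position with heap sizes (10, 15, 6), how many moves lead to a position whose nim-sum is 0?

3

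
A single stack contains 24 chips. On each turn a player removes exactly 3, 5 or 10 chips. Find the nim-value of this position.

0

Build the Grundy sequence with g(k) = mex{g(k−s) : s ∈ {3, 5, 10}, s ≤ k}:
k:     0  1  2  3  4  5  6  7  8  9 10 11 12 13 14 15 16 17 18 19 20 21 22 23 24
g(k):  0  0  0  1  1  1  2  2  0  0  3  1  1  2  2  0  0  0  1  1  1  2  2  0  0
So g(24) = 0.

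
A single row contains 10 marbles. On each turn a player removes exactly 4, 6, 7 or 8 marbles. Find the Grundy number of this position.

2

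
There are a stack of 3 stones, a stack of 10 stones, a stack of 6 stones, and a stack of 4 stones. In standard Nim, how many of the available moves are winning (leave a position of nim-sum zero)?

1

Nim-sum: 3 ^ 10 ^ 6 ^ 4 = 11.
The overall nim-sum is X = 11. A stack of size p has a winning move iff p XOR X < p (reduce it to p XOR X).
  3: 3 XOR 11 = 8 ≥ 3 — no move.
  10: 10 XOR 11 = 1 < 10 — winning move (to 1).
  6: 6 XOR 11 = 13 ≥ 6 — no move.
  4: 4 XOR 11 = 15 ≥ 4 — no move.
That gives 1 winning move.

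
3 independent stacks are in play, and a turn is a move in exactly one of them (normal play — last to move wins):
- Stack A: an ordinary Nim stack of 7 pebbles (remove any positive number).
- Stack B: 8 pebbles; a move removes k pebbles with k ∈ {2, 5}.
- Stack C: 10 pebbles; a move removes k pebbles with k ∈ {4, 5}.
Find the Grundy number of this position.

Stack A is a plain Nim stack of size 7, so its Grundy value is 7.
For stack B, compute g(0), g(1), … with moves {2, 5}:
g(0) = mex{} = 0
g(1) = mex{} = 0
g(2) = mex{0} = 1
g(3) = mex{0} = 1
g(4) = mex{1} = 0
g(5) = mex{0,1} = 2
g(6) = mex{0} = 1
g(7) = mex{1,2} = 0
g(8) = mex{1} = 0
So g(8) = 0.
Build the Grundy sequence for stack C with g(k) = mex{g(k−s) : s ∈ {4, 5}, s ≤ k}:
k:     0  1  2  3  4  5  6  7  8  9 10
g(k):  0  0  0  0  1  1  1  1  2  0  0
So g(10) = 0.
By the Sprague-Grundy theorem, the Grundy value of a sum of independent games is the XOR of the component values.
Combined value = 7 XOR 0 XOR 0 = 7.

7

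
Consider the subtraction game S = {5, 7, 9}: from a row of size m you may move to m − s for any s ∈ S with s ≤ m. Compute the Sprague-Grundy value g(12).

2

Grundy values for subtraction set {5, 7, 9}:
g(0) = mex{} = 0
g(1) = mex{} = 0
g(2) = mex{} = 0
g(3) = mex{} = 0
g(4) = mex{} = 0
g(5) = mex{0} = 1
g(6) = mex{0} = 1
g(7) = mex{0} = 1
g(8) = mex{0} = 1
g(9) = mex{0} = 1
g(10) = mex{0,1} = 2
g(11) = mex{0,1} = 2
g(12) = mex{0,1} = 2
So g(12) = 2.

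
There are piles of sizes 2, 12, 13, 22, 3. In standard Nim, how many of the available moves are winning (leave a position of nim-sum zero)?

Nim-sum: 2 ^ 12 ^ 13 ^ 22 ^ 3 = 22.
The overall nim-sum is X = 22. A pile of size p has a winning move iff p XOR X < p (reduce it to p XOR X).
  2: 2 XOR 22 = 20 ≥ 2 — no move.
  12: 12 XOR 22 = 26 ≥ 12 — no move.
  13: 13 XOR 22 = 27 ≥ 13 — no move.
  22: 22 XOR 22 = 0 < 22 — winning move (to 0).
  3: 3 XOR 22 = 21 ≥ 3 — no move.
That gives 1 winning move.

1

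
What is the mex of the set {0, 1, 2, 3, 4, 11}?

The values 0, 1, 2, 3, 4 are all present; 5 is the first non-negative integer missing from the set.

5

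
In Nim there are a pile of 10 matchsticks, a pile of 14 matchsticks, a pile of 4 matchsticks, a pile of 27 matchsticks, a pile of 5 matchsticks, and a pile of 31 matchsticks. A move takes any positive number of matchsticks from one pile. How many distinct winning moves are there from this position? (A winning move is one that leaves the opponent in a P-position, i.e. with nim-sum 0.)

3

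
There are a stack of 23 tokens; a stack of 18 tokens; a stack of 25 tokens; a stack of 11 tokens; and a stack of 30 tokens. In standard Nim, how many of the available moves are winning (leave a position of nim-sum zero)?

In binary:
  10111  (23)
  10010  (18)
  11001  (25)
  01011  (11)
  11110  (30)
  -----
  01001  (9)
The overall nim-sum is X = 9. A stack of size p has a winning move iff p XOR X < p (reduce it to p XOR X).
  23: 23 XOR 9 = 30 ≥ 23 — no move.
  18: 18 XOR 9 = 27 ≥ 18 — no move.
  25: 25 XOR 9 = 16 < 25 — winning move (to 16).
  11: 11 XOR 9 = 2 < 11 — winning move (to 2).
  30: 30 XOR 9 = 23 < 30 — winning move (to 23).
That gives 3 winning moves.

3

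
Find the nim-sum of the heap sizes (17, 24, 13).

4

Compute the nim-sum pairwise:
17 XOR 24 = 9
9 XOR 13 = 4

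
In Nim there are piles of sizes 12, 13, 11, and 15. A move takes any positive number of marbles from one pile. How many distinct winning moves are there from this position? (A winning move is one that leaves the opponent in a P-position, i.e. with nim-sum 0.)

3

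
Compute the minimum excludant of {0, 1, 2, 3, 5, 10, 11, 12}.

The values 0, 1, 2, 3 are all present; 4 is the first non-negative integer missing from the set.

4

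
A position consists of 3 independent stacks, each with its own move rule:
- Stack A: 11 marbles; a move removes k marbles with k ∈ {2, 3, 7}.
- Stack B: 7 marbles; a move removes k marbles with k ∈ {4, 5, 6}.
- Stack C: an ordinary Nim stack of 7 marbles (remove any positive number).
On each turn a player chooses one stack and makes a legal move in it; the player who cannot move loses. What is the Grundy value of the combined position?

6

Build the Grundy sequence for stack A with g(k) = mex{g(k−s) : s ∈ {2, 3, 7}, s ≤ k}:
k:     0  1  2  3  4  5  6  7  8  9 10 11
g(k):  0  0  1  1  2  0  0  1  1  2  0  0
So g(11) = 0.
For stack B, compute g(0), g(1), … with moves {4, 5, 6}:
k:     0  1  2  3  4  5  6  7
g(k):  0  0  0  0  1  1  1  1
So g(7) = 1.
Stack C is a plain Nim stack of size 7, so its Grundy value is 7.
By the Sprague-Grundy theorem, the Grundy value of a sum of independent games is the XOR of the component values.
Combined value = 0 ⊕ 1 ⊕ 7 = 6.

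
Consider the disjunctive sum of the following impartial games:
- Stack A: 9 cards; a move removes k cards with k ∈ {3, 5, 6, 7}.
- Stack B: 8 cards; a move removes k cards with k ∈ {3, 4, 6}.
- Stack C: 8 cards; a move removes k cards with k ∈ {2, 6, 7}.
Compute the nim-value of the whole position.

3

Grundy values for stack A (subtraction set {3, 5, 6, 7}):
k:     0  1  2  3  4  5  6  7  8  9
g(k):  0  0  0  1  1  1  2  2  2  3
So g(9) = 3.
Build the Grundy sequence for stack B with g(k) = mex{g(k−s) : s ∈ {3, 4, 6}, s ≤ k}:
g(0) = mex{} = 0
g(1) = mex{} = 0
g(2) = mex{} = 0
g(3) = mex{0} = 1
g(4) = mex{0} = 1
g(5) = mex{0} = 1
g(6) = mex{0,1} = 2
g(7) = mex{0,1} = 2
g(8) = mex{0,1} = 2
So g(8) = 2.
Grundy values for stack C (subtraction set {2, 6, 7}):
g(0) = mex{} = 0
g(1) = mex{} = 0
g(2) = mex{0} = 1
g(3) = mex{0} = 1
g(4) = mex{1} = 0
g(5) = mex{1} = 0
g(6) = mex{0} = 1
g(7) = mex{0} = 1
g(8) = mex{0,1} = 2
So g(8) = 2.
By the Sprague-Grundy theorem, the Grundy value of a sum of independent games is the XOR of the component values.
Combined value = 3 XOR 2 XOR 2 = 3.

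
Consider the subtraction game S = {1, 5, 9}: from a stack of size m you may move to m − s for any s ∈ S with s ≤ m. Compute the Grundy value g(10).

Build the Grundy sequence with g(k) = mex{g(k−s) : s ∈ {1, 5, 9}, s ≤ k}:
g(0) = mex{} = 0
g(1) = mex{0} = 1
g(2) = mex{1} = 0
g(3) = mex{0} = 1
g(4) = mex{1} = 0
g(5) = mex{0} = 1
g(6) = mex{1} = 0
g(7) = mex{0} = 1
g(8) = mex{1} = 0
g(9) = mex{0} = 1
g(10) = mex{1} = 0
So g(10) = 0.

0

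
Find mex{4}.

0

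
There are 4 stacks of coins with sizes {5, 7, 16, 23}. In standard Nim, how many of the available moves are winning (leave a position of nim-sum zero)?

Compute the nim-sum pairwise:
5 XOR 7 = 2
2 XOR 16 = 18
18 XOR 23 = 5
The overall nim-sum is X = 5. A stack of size p has a winning move iff p XOR X < p (reduce it to p XOR X).
  5: 5 XOR 5 = 0 < 5 — winning move (to 0).
  7: 7 XOR 5 = 2 < 7 — winning move (to 2).
  16: 16 XOR 5 = 21 ≥ 16 — no move.
  23: 23 XOR 5 = 18 < 23 — winning move (to 18).
That gives 3 winning moves.

3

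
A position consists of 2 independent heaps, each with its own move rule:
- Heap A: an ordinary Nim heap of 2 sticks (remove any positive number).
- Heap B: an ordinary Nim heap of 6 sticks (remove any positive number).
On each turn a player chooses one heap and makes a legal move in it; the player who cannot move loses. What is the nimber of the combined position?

4

Heap A is a plain Nim heap of size 2, so its Grundy value is 2.
Heap B is a plain Nim heap of size 6, so its Grundy value is 6.
By the Sprague-Grundy theorem, the Grundy value of a sum of independent games is the XOR of the component values.
Combined value = 2 ⊕ 6 = 4.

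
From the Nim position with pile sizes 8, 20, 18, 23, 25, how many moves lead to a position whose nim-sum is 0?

0

Compute the nim-sum pairwise:
8 XOR 20 = 28
28 XOR 18 = 14
14 XOR 23 = 25
25 XOR 25 = 0
The nim-sum is already 0, so every move leaves a nonzero nim-sum — there are no winning moves.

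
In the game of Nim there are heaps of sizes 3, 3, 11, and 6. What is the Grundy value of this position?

In binary:
  0011  (3)
  0011  (3)
  1011  (11)
  0110  (6)
  ----
  1101  (13)

13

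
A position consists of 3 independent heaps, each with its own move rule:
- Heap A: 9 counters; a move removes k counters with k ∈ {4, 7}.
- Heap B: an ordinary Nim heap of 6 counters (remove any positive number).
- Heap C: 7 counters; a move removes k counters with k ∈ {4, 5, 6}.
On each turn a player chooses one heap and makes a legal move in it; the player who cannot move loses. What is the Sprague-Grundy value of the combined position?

For heap A, compute g(0), g(1), … with moves {4, 7}:
k:     0  1  2  3  4  5  6  7  8  9
g(k):  0  0  0  0  1  1  1  1  2  2
So g(9) = 2.
Heap B is a plain Nim heap of size 6, so its Grundy value is 6.
Build the Grundy sequence for heap C with g(k) = mex{g(k−s) : s ∈ {4, 5, 6}, s ≤ k}:
k:     0  1  2  3  4  5  6  7
g(k):  0  0  0  0  1  1  1  1
So g(7) = 1.
The value of a disjunctive sum is the nim-sum of the parts.
Combined value = 2 XOR 6 XOR 1 = 5.

5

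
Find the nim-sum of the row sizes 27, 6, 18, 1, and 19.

29

Compute the nim-sum pairwise:
27 ⊕ 6 = 29
29 ⊕ 18 = 15
15 ⊕ 1 = 14
14 ⊕ 19 = 29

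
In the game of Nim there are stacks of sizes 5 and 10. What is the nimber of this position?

15

Nim-sum: 5 XOR 10 = 15.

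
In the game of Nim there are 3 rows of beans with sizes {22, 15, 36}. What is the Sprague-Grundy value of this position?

Compute the nim-sum pairwise:
22 ^ 15 = 25
25 ^ 36 = 61

61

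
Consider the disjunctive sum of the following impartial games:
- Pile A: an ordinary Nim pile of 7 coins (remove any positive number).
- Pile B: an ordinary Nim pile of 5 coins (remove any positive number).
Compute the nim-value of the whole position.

2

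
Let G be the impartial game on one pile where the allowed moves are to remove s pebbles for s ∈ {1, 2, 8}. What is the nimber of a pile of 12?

0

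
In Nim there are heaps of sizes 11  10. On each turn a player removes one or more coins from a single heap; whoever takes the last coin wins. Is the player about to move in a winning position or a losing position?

Compute the nim-sum pairwise:
11 ^ 10 = 1
The nim-sum is 1 ≠ 0, so this is an N-position: the player to move can win.

Winning position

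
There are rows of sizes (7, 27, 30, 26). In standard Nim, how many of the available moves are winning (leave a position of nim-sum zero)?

3

Nim-sum: 7 ^ 27 ^ 30 ^ 26 = 24.
The overall nim-sum is X = 24. A row of size p has a winning move iff p XOR X < p (reduce it to p XOR X).
  7: 7 XOR 24 = 31 ≥ 7 — no move.
  27: 27 XOR 24 = 3 < 27 — winning move (to 3).
  30: 30 XOR 24 = 6 < 30 — winning move (to 6).
  26: 26 XOR 24 = 2 < 26 — winning move (to 2).
That gives 3 winning moves.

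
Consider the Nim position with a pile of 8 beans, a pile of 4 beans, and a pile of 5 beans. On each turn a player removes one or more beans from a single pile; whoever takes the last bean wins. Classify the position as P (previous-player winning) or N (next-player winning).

Nim-sum: 8 ⊕ 4 ⊕ 5 = 9.
The nim-sum is 9 ≠ 0, so this is an N-position: the player to move can win.

N-position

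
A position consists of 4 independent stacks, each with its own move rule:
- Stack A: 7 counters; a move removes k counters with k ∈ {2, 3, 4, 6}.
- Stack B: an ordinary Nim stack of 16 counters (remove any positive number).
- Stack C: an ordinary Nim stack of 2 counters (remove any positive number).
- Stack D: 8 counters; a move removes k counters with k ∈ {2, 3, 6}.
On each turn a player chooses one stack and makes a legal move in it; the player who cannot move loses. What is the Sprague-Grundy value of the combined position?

For stack A, compute g(0), g(1), … with moves {2, 3, 4, 6}:
k:     0  1  2  3  4  5  6  7
g(k):  0  0  1  1  2  2  3  3
So g(7) = 3.
Stack B is a plain Nim stack of size 16, so its Grundy value is 16.
Stack C is a plain Nim stack of size 2, so its Grundy value is 2.
For stack D, compute g(0), g(1), … with moves {2, 3, 6}:
k:     0  1  2  3  4  5  6  7  8
g(k):  0  0  1  1  2  0  3  1  2
So g(8) = 2.
The value of a disjunctive sum is the nim-sum of the parts.
Combined value = 3 ⊕ 16 ⊕ 2 ⊕ 2 = 19.

19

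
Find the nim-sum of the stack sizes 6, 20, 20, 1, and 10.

Nim-sum: 6 ⊕ 20 ⊕ 20 ⊕ 1 ⊕ 10 = 13.

13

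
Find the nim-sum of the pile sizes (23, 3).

Compute the nim-sum pairwise:
23 XOR 3 = 20

20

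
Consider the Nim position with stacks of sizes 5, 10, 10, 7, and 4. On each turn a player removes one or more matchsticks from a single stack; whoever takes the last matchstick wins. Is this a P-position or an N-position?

N-position

Nim-sum: 5 XOR 10 XOR 10 XOR 7 XOR 4 = 6.
The nim-sum is 6 ≠ 0, so this is an N-position: the player to move can win.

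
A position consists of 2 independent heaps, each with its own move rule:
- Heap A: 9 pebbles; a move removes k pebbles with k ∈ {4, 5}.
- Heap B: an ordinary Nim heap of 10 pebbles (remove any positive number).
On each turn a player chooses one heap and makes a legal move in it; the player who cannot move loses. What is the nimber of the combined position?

10

Build the Grundy sequence for heap A with g(k) = mex{g(k−s) : s ∈ {4, 5}, s ≤ k}:
k:     0  1  2  3  4  5  6  7  8  9
g(k):  0  0  0  0  1  1  1  1  2  0
So g(9) = 0.
Heap B is a plain Nim heap of size 10, so its Grundy value is 10.
By the Sprague-Grundy theorem, the Grundy value of a sum of independent games is the XOR of the component values.
Combined value = 0 ⊕ 10 = 10.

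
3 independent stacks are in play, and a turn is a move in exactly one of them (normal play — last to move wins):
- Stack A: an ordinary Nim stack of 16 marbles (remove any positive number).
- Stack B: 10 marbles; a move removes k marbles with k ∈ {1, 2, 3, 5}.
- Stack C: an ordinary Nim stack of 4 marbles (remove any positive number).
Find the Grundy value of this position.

Stack A is a plain Nim stack of size 16, so its Grundy value is 16.
Grundy values for stack B (subtraction set {1, 2, 3, 5}):
g(0) = mex{} = 0
g(1) = mex{0} = 1
g(2) = mex{0,1} = 2
g(3) = mex{0,1,2} = 3
g(4) = mex{1,2,3} = 0
g(5) = mex{0,2,3} = 1
g(6) = mex{0,1,3} = 2
g(7) = mex{0,1,2} = 3
g(8) = mex{1,2,3} = 0
g(9) = mex{0,2,3} = 1
g(10) = mex{0,1,3} = 2
So g(10) = 2.
Stack C is a plain Nim stack of size 4, so its Grundy value is 4.
The value of a disjunctive sum is the nim-sum of the parts.
Combined value = 16 ⊕ 2 ⊕ 4 = 22.

22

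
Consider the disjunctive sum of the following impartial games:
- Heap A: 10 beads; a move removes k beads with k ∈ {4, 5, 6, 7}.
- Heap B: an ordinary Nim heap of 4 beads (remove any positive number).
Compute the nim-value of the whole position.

For heap A, compute g(0), g(1), … with moves {4, 5, 6, 7}:
g(0) = mex{} = 0
g(1) = mex{} = 0
g(2) = mex{} = 0
g(3) = mex{} = 0
g(4) = mex{0} = 1
g(5) = mex{0} = 1
g(6) = mex{0} = 1
g(7) = mex{0} = 1
g(8) = mex{0,1} = 2
g(9) = mex{0,1} = 2
g(10) = mex{0,1} = 2
So g(10) = 2.
Heap B is a plain Nim heap of size 4, so its Grundy value is 4.
The value of a disjunctive sum is the nim-sum of the parts.
Combined value = 2 ⊕ 4 = 6.

6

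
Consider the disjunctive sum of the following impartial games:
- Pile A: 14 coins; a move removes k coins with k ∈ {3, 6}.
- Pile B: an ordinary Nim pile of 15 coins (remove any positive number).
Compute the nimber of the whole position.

14

Build the Grundy sequence for pile A with g(k) = mex{g(k−s) : s ∈ {3, 6}, s ≤ k}:
g(0) = mex{} = 0
g(1) = mex{} = 0
g(2) = mex{} = 0
g(3) = mex{0} = 1
g(4) = mex{0} = 1
g(5) = mex{0} = 1
g(6) = mex{0,1} = 2
g(7) = mex{0,1} = 2
g(8) = mex{0,1} = 2
g(9) = mex{1,2} = 0
g(10) = mex{1,2} = 0
g(11) = mex{1,2} = 0
g(12) = mex{0,2} = 1
g(13) = mex{0,2} = 1
g(14) = mex{0,2} = 1
So g(14) = 1.
Pile B is a plain Nim pile of size 15, so its Grundy value is 15.
By the Sprague-Grundy theorem, the Grundy value of a sum of independent games is the XOR of the component values.
Combined value = 1 ⊕ 15 = 14.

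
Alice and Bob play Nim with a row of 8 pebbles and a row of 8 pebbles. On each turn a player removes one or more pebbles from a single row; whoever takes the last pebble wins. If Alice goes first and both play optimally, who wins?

Nim-sum: 8 ^ 8 = 0.
The nim-sum is 0, so this is a P-position: the player to move is in a losing position under optimal play; Alice is about to move from it and so loses — Bob wins.

Bob wins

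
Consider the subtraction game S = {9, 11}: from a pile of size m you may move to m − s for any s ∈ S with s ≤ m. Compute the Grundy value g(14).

Grundy values for subtraction set {9, 11}:
g(0) = mex{} = 0
g(1) = mex{} = 0
g(2) = mex{} = 0
g(3) = mex{} = 0
g(4) = mex{} = 0
g(5) = mex{} = 0
g(6) = mex{} = 0
g(7) = mex{} = 0
g(8) = mex{} = 0
g(9) = mex{0} = 1
g(10) = mex{0} = 1
g(11) = mex{0} = 1
g(12) = mex{0} = 1
g(13) = mex{0} = 1
g(14) = mex{0} = 1
So g(14) = 1.

1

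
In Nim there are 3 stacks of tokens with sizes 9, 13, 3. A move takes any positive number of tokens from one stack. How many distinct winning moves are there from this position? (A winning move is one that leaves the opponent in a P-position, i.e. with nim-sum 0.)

In binary:
  1001  (9)
  1101  (13)
  0011  (3)
  ----
  0111  (7)
The overall nim-sum is X = 7. A stack of size p has a winning move iff p XOR X < p (reduce it to p XOR X).
  9: 9 XOR 7 = 14 ≥ 9 — no move.
  13: 13 XOR 7 = 10 < 13 — winning move (to 10).
  3: 3 XOR 7 = 4 ≥ 3 — no move.
That gives 1 winning move.

1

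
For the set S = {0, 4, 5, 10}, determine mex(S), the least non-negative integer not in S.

1

0 is in the set but 1 is not, so the mex is 1.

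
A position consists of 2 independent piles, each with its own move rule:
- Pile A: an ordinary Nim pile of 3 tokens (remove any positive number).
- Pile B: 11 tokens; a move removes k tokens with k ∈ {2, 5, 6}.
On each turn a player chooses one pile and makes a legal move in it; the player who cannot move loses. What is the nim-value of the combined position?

3

Pile A is a plain Nim pile of size 3, so its Grundy value is 3.
For pile B, compute g(0), g(1), … with moves {2, 5, 6}:
g(0) = mex{} = 0
g(1) = mex{} = 0
g(2) = mex{0} = 1
g(3) = mex{0} = 1
g(4) = mex{1} = 0
g(5) = mex{0,1} = 2
g(6) = mex{0} = 1
g(7) = mex{0,1,2} = 3
g(8) = mex{1} = 0
g(9) = mex{0,1,3} = 2
g(10) = mex{0,2} = 1
g(11) = mex{1,2} = 0
So g(11) = 0.
The value of a disjunctive sum is the nim-sum of the parts.
Combined value = 3 ⊕ 0 = 3.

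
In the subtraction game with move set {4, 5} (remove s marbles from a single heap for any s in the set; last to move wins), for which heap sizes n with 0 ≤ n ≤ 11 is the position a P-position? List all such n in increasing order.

Grundy values for subtraction set {4, 5}:
g(0) = mex{} = 0
g(1) = mex{} = 0
g(2) = mex{} = 0
g(3) = mex{} = 0
g(4) = mex{0} = 1
g(5) = mex{0} = 1
g(6) = mex{0} = 1
g(7) = mex{0} = 1
g(8) = mex{0,1} = 2
g(9) = mex{1} = 0
g(10) = mex{1} = 0
g(11) = mex{1} = 0
The P-positions (g = 0) in 0..11 are 0, 1, 2, 3, 9, 10, 11.

0, 1, 2, 3, 9, 10, 11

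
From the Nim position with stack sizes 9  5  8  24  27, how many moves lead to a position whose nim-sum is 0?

1

Nim-sum: 9 ^ 5 ^ 8 ^ 24 ^ 27 = 7.
The overall nim-sum is X = 7. A stack of size p has a winning move iff p XOR X < p (reduce it to p XOR X).
  9: 9 XOR 7 = 14 ≥ 9 — no move.
  5: 5 XOR 7 = 2 < 5 — winning move (to 2).
  8: 8 XOR 7 = 15 ≥ 8 — no move.
  24: 24 XOR 7 = 31 ≥ 24 — no move.
  27: 27 XOR 7 = 28 ≥ 27 — no move.
That gives 1 winning move.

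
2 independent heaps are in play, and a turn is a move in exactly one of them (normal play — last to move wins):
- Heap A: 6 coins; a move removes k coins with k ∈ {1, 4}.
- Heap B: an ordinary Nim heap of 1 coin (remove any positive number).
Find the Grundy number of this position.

0

Grundy values for heap A (subtraction set {1, 4}):
g(0) = mex{} = 0
g(1) = mex{0} = 1
g(2) = mex{1} = 0
g(3) = mex{0} = 1
g(4) = mex{0,1} = 2
g(5) = mex{1,2} = 0
g(6) = mex{0} = 1
So g(6) = 1.
Heap B is a plain Nim heap of size 1, so its Grundy value is 1.
The value of a disjunctive sum is the nim-sum of the parts.
Combined value = 1 ⊕ 1 = 0.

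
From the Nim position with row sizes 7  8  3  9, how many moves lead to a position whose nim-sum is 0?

1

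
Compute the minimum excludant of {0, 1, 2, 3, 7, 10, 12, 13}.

4

The values 0, 1, 2, 3 are all present; 4 is the first non-negative integer missing from the set.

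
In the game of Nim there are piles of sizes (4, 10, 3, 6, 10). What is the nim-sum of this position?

1

Nim-sum: 4 XOR 10 XOR 3 XOR 6 XOR 10 = 1.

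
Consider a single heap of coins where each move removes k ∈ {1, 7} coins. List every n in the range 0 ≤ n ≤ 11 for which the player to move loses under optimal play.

0, 2, 4, 6, 8, 10

Compute g(0), g(1), … for moves {1, 7}:
g(0) = mex{} = 0
g(1) = mex{0} = 1
g(2) = mex{1} = 0
g(3) = mex{0} = 1
g(4) = mex{1} = 0
g(5) = mex{0} = 1
g(6) = mex{1} = 0
g(7) = mex{0} = 1
g(8) = mex{1} = 0
g(9) = mex{0} = 1
g(10) = mex{1} = 0
g(11) = mex{0} = 1
The P-positions (g = 0) in 0..11 are 0, 2, 4, 6, 8, 10.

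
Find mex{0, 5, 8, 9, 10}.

1

0 is in the set but 1 is not, so the mex is 1.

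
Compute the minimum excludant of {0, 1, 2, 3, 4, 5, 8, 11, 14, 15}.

6

The values 0, 1, 2, 3, 4, 5 are all present; 6 is the first non-negative integer missing from the set.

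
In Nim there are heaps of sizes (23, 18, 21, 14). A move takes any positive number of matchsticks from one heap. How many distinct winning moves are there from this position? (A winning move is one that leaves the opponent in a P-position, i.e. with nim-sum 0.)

3

Compute the nim-sum pairwise:
23 ⊕ 18 = 5
5 ⊕ 21 = 16
16 ⊕ 14 = 30
The overall nim-sum is X = 30. A heap of size p has a winning move iff p XOR X < p (reduce it to p XOR X).
  23: 23 XOR 30 = 9 < 23 — winning move (to 9).
  18: 18 XOR 30 = 12 < 18 — winning move (to 12).
  21: 21 XOR 30 = 11 < 21 — winning move (to 11).
  14: 14 XOR 30 = 16 ≥ 14 — no move.
That gives 3 winning moves.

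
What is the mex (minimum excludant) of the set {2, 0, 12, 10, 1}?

3

The values 0, 1, 2 are all present; 3 is the first non-negative integer missing from the set.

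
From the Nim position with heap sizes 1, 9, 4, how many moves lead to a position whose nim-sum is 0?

1

Bitwise XOR of the heap sizes:
  0001  (1)
  1001  (9)
  0100  (4)
  ----
  1100  (12)
The overall nim-sum is X = 12. A heap of size p has a winning move iff p XOR X < p (reduce it to p XOR X).
  1: 1 XOR 12 = 13 ≥ 1 — no move.
  9: 9 XOR 12 = 5 < 9 — winning move (to 5).
  4: 4 XOR 12 = 8 ≥ 4 — no move.
That gives 1 winning move.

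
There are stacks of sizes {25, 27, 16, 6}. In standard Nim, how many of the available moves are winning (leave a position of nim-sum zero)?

3

Nim-sum: 25 ^ 27 ^ 16 ^ 6 = 20.
The overall nim-sum is X = 20. A stack of size p has a winning move iff p XOR X < p (reduce it to p XOR X).
  25: 25 XOR 20 = 13 < 25 — winning move (to 13).
  27: 27 XOR 20 = 15 < 27 — winning move (to 15).
  16: 16 XOR 20 = 4 < 16 — winning move (to 4).
  6: 6 XOR 20 = 18 ≥ 6 — no move.
That gives 3 winning moves.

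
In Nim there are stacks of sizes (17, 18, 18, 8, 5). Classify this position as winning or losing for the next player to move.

Nim-sum: 17 XOR 18 XOR 18 XOR 8 XOR 5 = 28.
The nim-sum is 28 ≠ 0, so this is an N-position: the player to move can win.

Winning position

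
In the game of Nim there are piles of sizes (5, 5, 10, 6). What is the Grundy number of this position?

Compute the nim-sum pairwise:
5 ⊕ 5 = 0
0 ⊕ 10 = 10
10 ⊕ 6 = 12

12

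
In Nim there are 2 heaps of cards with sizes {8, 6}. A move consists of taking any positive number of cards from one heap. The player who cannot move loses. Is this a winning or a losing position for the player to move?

Winning position

Bitwise XOR of the heap sizes:
  1000  (8)
  0110  (6)
  ----
  1110  (14)
The nim-sum is 14 ≠ 0, so this is an N-position: the player to move can win.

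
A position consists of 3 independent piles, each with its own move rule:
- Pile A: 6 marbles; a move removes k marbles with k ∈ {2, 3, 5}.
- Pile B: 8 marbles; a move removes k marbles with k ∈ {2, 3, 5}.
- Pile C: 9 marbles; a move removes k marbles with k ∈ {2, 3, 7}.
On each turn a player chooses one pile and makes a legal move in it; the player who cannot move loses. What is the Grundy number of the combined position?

For pile A, compute g(0), g(1), … with moves {2, 3, 5}:
g(0) = mex{} = 0
g(1) = mex{} = 0
g(2) = mex{0} = 1
g(3) = mex{0} = 1
g(4) = mex{0,1} = 2
g(5) = mex{0,1} = 2
g(6) = mex{0,1,2} = 3
So g(6) = 3.
Build the Grundy sequence for pile B with g(k) = mex{g(k−s) : s ∈ {2, 3, 5}, s ≤ k}:
g(0) = mex{} = 0
g(1) = mex{} = 0
g(2) = mex{0} = 1
g(3) = mex{0} = 1
g(4) = mex{0,1} = 2
g(5) = mex{0,1} = 2
g(6) = mex{0,1,2} = 3
g(7) = mex{1,2} = 0
g(8) = mex{1,2,3} = 0
So g(8) = 0.
For pile C, compute g(0), g(1), … with moves {2, 3, 7}:
g(0) = mex{} = 0
g(1) = mex{} = 0
g(2) = mex{0} = 1
g(3) = mex{0} = 1
g(4) = mex{0,1} = 2
g(5) = mex{1} = 0
g(6) = mex{1,2} = 0
g(7) = mex{0,2} = 1
g(8) = mex{0} = 1
g(9) = mex{0,1} = 2
So g(9) = 2.
By the Sprague-Grundy theorem, the Grundy value of a sum of independent games is the XOR of the component values.
Combined value = 3 XOR 0 XOR 2 = 1.

1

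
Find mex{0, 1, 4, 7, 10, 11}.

2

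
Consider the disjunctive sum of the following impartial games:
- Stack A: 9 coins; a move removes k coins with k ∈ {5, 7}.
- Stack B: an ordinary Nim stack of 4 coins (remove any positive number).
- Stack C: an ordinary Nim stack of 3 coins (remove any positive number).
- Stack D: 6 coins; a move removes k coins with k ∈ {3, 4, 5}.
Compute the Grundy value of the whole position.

4

Build the Grundy sequence for stack A with g(k) = mex{g(k−s) : s ∈ {5, 7}, s ≤ k}:
g(0) = mex{} = 0
g(1) = mex{} = 0
g(2) = mex{} = 0
g(3) = mex{} = 0
g(4) = mex{} = 0
g(5) = mex{0} = 1
g(6) = mex{0} = 1
g(7) = mex{0} = 1
g(8) = mex{0} = 1
g(9) = mex{0} = 1
So g(9) = 1.
Stack B is a plain Nim stack of size 4, so its Grundy value is 4.
Stack C is a plain Nim stack of size 3, so its Grundy value is 3.
Grundy values for stack D (subtraction set {3, 4, 5}):
k:     0  1  2  3  4  5  6
g(k):  0  0  0  1  1  1  2
So g(6) = 2.
The value of a disjunctive sum is the nim-sum of the parts.
Combined value = 1 XOR 4 XOR 3 XOR 2 = 4.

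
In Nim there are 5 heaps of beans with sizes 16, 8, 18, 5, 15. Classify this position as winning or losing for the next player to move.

Bitwise XOR of the heap sizes:
  10000  (16)
  01000  (8)
  10010  (18)
  00101  (5)
  01111  (15)
  -----
  00000  (0)
The nim-sum is 0, so this is a P-position: the player to move is in a losing position under optimal play.

Losing position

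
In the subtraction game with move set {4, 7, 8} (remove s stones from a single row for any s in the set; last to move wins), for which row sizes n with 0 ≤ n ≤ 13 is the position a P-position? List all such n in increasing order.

0, 1, 2, 3, 12, 13

Compute g(0), g(1), … for moves {4, 7, 8}:
k:     0  1  2  3  4  5  6  7  8  9 10 11 12 13
g(k):  0  0  0  0  1  1  1  1  2  2  2  2  0  0
The P-positions (g = 0) in 0..13 are 0, 1, 2, 3, 12, 13.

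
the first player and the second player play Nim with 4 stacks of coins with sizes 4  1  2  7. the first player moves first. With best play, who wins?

Write each in binary and XOR column by column:
  100  (4)
  001  (1)
  010  (2)
  111  (7)
  ---
  000  (0)
The nim-sum is 0, so this is a P-position: the player to move is in a losing position under optimal play; the first player is about to move from it and so loses — the second player wins.

the second player wins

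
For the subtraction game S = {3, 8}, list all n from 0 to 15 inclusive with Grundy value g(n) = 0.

Build the Grundy sequence with g(k) = mex{g(k−s) : s ∈ {3, 8}, s ≤ k}:
k:     0  1  2  3  4  5  6  7  8  9 10 11 12 13 14 15
g(k):  0  0  0  1  1  1  0  0  2  1  1  0  0  0  1  1
The P-positions (g = 0) in 0..15 are 0, 1, 2, 6, 7, 11, 12, 13.

0, 1, 2, 6, 7, 11, 12, 13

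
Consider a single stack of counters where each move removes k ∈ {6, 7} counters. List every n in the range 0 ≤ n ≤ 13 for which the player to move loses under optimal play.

Grundy values for subtraction set {6, 7}:
g(0) = mex{} = 0
g(1) = mex{} = 0
g(2) = mex{} = 0
g(3) = mex{} = 0
g(4) = mex{} = 0
g(5) = mex{} = 0
g(6) = mex{0} = 1
g(7) = mex{0} = 1
g(8) = mex{0} = 1
g(9) = mex{0} = 1
g(10) = mex{0} = 1
g(11) = mex{0} = 1
g(12) = mex{0,1} = 2
g(13) = mex{1} = 0
The P-positions (g = 0) in 0..13 are 0, 1, 2, 3, 4, 5, 13.

0, 1, 2, 3, 4, 5, 13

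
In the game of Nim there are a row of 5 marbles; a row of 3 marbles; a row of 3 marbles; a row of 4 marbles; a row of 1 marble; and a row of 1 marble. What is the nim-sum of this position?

1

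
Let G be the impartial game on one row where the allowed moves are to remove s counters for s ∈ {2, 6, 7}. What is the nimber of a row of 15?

Build the Grundy sequence with g(k) = mex{g(k−s) : s ∈ {2, 6, 7}, s ≤ k}:
k:     0  1  2  3  4  5  6  7  8  9 10 11 12 13 14 15
g(k):  0  0  1  1  0  0  1  1  2  0  3  1  2  0  0  1
So g(15) = 1.

1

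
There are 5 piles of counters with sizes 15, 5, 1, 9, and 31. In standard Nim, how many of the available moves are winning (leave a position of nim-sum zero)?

Compute the nim-sum pairwise:
15 ⊕ 5 = 10
10 ⊕ 1 = 11
11 ⊕ 9 = 2
2 ⊕ 31 = 29
The overall nim-sum is X = 29. A pile of size p has a winning move iff p XOR X < p (reduce it to p XOR X).
  15: 15 XOR 29 = 18 ≥ 15 — no move.
  5: 5 XOR 29 = 24 ≥ 5 — no move.
  1: 1 XOR 29 = 28 ≥ 1 — no move.
  9: 9 XOR 29 = 20 ≥ 9 — no move.
  31: 31 XOR 29 = 2 < 31 — winning move (to 2).
That gives 1 winning move.

1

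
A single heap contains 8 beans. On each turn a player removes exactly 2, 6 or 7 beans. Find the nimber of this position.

2

Grundy values for subtraction set {2, 6, 7}:
g(0) = mex{} = 0
g(1) = mex{} = 0
g(2) = mex{0} = 1
g(3) = mex{0} = 1
g(4) = mex{1} = 0
g(5) = mex{1} = 0
g(6) = mex{0} = 1
g(7) = mex{0} = 1
g(8) = mex{0,1} = 2
So g(8) = 2.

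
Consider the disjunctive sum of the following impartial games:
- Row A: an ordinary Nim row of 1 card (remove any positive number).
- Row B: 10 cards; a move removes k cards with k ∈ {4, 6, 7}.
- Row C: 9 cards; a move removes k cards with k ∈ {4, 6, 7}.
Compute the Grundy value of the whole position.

Row A is a plain Nim row of size 1, so its Grundy value is 1.
For row B, compute g(0), g(1), … with moves {4, 6, 7}:
k:     0  1  2  3  4  5  6  7  8  9 10
g(k):  0  0  0  0  1  1  1  1  2  2  2
So g(10) = 2.
Build the Grundy sequence for row C with g(k) = mex{g(k−s) : s ∈ {4, 6, 7}, s ≤ k}:
k:     0  1  2  3  4  5  6  7  8  9
g(k):  0  0  0  0  1  1  1  1  2  2
So g(9) = 2.
The value of a disjunctive sum is the nim-sum of the parts.
Combined value = 1 XOR 2 XOR 2 = 1.

1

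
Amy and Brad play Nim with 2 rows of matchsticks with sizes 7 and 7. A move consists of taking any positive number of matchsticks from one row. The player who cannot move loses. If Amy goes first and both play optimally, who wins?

Nim-sum: 7 XOR 7 = 0.
The nim-sum is 0, so this is a P-position: the player to move is in a losing position under optimal play; Amy is about to move from it and so loses — Brad wins.

Brad wins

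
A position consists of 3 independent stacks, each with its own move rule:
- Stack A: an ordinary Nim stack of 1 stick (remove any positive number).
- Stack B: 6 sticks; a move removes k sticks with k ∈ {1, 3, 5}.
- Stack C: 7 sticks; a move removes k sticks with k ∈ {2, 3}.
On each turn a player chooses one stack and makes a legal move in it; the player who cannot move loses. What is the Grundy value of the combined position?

0

Stack A is a plain Nim stack of size 1, so its Grundy value is 1.
Build the Grundy sequence for stack B with g(k) = mex{g(k−s) : s ∈ {1, 3, 5}, s ≤ k}:
g(0) = mex{} = 0
g(1) = mex{0} = 1
g(2) = mex{1} = 0
g(3) = mex{0} = 1
g(4) = mex{1} = 0
g(5) = mex{0} = 1
g(6) = mex{1} = 0
So g(6) = 0.
Build the Grundy sequence for stack C with g(k) = mex{g(k−s) : s ∈ {2, 3}, s ≤ k}:
k:     0  1  2  3  4  5  6  7
g(k):  0  0  1  1  2  0  0  1
So g(7) = 1.
By the Sprague-Grundy theorem, the Grundy value of a sum of independent games is the XOR of the component values.
Combined value = 1 ⊕ 0 ⊕ 1 = 0.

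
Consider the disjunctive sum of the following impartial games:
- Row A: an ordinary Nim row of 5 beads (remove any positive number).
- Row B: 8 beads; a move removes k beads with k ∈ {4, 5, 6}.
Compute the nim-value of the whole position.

7

Row A is a plain Nim row of size 5, so its Grundy value is 5.
Build the Grundy sequence for row B with g(k) = mex{g(k−s) : s ∈ {4, 5, 6}, s ≤ k}:
k:     0  1  2  3  4  5  6  7  8
g(k):  0  0  0  0  1  1  1  1  2
So g(8) = 2.
The value of a disjunctive sum is the nim-sum of the parts.
Combined value = 5 XOR 2 = 7.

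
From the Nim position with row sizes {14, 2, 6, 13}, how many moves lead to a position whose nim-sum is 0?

3

In binary:
  1110  (14)
  0010  (2)
  0110  (6)
  1101  (13)
  ----
  0111  (7)
The overall nim-sum is X = 7. A row of size p has a winning move iff p XOR X < p (reduce it to p XOR X).
  14: 14 XOR 7 = 9 < 14 — winning move (to 9).
  2: 2 XOR 7 = 5 ≥ 2 — no move.
  6: 6 XOR 7 = 1 < 6 — winning move (to 1).
  13: 13 XOR 7 = 10 < 13 — winning move (to 10).
That gives 3 winning moves.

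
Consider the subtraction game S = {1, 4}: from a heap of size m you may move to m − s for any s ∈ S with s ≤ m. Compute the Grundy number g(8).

1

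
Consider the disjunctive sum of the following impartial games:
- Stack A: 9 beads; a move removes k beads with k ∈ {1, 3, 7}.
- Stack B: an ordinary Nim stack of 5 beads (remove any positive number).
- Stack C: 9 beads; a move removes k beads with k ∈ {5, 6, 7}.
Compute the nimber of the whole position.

5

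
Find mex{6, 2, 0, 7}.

0 is in the set but 1 is not, so the mex is 1.

1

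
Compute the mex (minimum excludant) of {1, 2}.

0

0 is not in the set, so the mex is 0.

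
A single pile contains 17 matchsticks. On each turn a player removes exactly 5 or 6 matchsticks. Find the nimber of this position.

Build the Grundy sequence with g(k) = mex{g(k−s) : s ∈ {5, 6}, s ≤ k}:
k:     0  1  2  3  4  5  6  7  8  9 10 11 12 13 14 15 16 17
g(k):  0  0  0  0  0  1  1  1  1  1  2  0  0  0  0  0  1  1
So g(17) = 1.

1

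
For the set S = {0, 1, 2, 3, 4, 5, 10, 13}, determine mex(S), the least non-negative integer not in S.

The values 0, 1, 2, 3, 4, 5 are all present; 6 is the first non-negative integer missing from the set.

6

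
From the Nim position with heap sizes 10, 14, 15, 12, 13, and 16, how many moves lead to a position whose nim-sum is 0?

Write each in binary and XOR column by column:
  01010  (10)
  01110  (14)
  01111  (15)
  01100  (12)
  01101  (13)
  10000  (16)
  -----
  11010  (26)
The overall nim-sum is X = 26. A heap of size p has a winning move iff p XOR X < p (reduce it to p XOR X).
  10: 10 XOR 26 = 16 ≥ 10 — no move.
  14: 14 XOR 26 = 20 ≥ 14 — no move.
  15: 15 XOR 26 = 21 ≥ 15 — no move.
  12: 12 XOR 26 = 22 ≥ 12 — no move.
  13: 13 XOR 26 = 23 ≥ 13 — no move.
  16: 16 XOR 26 = 10 < 16 — winning move (to 10).
That gives 1 winning move.

1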